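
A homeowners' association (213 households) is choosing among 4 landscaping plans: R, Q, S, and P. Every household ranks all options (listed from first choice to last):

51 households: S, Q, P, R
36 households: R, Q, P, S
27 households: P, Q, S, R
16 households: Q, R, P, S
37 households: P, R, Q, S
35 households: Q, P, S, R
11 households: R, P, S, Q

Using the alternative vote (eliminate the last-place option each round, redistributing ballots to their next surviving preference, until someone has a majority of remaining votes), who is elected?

Round 1: R 47, Q 51, S 51, P 64. Eliminate R.
Round 2: Q 87, S 51, P 75. Eliminate S.
Round 3: Q 138, P 75. Q has a majority.

Q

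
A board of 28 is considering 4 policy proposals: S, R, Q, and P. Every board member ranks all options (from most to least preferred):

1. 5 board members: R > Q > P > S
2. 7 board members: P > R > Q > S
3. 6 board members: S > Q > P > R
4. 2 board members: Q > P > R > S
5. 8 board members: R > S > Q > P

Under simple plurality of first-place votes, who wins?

R

First-place votes: S 6, R 13, Q 2, P 7.
R has the most first-place votes.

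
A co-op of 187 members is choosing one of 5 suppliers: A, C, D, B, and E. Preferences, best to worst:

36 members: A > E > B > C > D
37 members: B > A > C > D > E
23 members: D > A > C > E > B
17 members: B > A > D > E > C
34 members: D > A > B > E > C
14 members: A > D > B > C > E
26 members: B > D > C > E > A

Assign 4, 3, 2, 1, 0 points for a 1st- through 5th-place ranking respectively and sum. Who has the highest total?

A

A: 36·4 + 37·3 + 23·3 + 17·3 + 34·3 + 14·4 + 26·0 = 533
C: 36·1 + 37·2 + 23·2 + 17·0 + 34·0 + 14·1 + 26·2 = 222
D: 36·0 + 37·1 + 23·4 + 17·2 + 34·4 + 14·3 + 26·3 = 419
B: 36·2 + 37·4 + 23·0 + 17·4 + 34·2 + 14·2 + 26·4 = 488
E: 36·3 + 37·0 + 23·1 + 17·1 + 34·1 + 14·0 + 26·1 = 208
A has the highest Borda score (533).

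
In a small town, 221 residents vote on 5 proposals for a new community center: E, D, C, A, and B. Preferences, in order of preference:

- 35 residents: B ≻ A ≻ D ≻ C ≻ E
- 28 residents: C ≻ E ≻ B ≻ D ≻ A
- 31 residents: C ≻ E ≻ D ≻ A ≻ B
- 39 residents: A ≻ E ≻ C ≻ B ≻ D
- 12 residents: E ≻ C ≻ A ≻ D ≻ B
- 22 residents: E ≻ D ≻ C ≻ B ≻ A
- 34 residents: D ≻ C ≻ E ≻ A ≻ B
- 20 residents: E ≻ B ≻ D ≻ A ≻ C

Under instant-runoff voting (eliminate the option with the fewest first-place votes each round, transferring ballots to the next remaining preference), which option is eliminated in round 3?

Round 1: E 54, D 34, C 59, A 39, B 35. Eliminate D.
Round 2: E 54, C 93, A 39, B 35. Eliminate B.
Round 3: E 54, C 93, A 74. Eliminate E.

E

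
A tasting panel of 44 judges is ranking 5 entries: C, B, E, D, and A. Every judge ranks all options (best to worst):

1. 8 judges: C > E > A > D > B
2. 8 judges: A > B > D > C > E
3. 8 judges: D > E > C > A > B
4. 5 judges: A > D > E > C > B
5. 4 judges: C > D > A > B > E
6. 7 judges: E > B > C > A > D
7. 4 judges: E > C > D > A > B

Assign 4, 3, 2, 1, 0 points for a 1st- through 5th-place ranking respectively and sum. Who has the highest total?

C

C: 8·4 + 8·1 + 8·2 + 5·1 + 4·4 + 7·2 + 4·3 = 103
B: 8·0 + 8·3 + 8·0 + 5·0 + 4·1 + 7·3 + 4·0 = 49
E: 8·3 + 8·0 + 8·3 + 5·2 + 4·0 + 7·4 + 4·4 = 102
D: 8·1 + 8·2 + 8·4 + 5·3 + 4·3 + 7·0 + 4·2 = 91
A: 8·2 + 8·4 + 8·1 + 5·4 + 4·2 + 7·1 + 4·1 = 95
C has the highest Borda score (103).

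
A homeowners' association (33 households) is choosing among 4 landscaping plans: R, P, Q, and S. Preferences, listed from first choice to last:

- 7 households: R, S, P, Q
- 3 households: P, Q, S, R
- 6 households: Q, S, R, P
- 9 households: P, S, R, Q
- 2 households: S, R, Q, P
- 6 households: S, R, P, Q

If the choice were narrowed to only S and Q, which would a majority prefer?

S

Voters preferring S to Q: 24; preferring Q to S: 9.
S wins the head-to-head.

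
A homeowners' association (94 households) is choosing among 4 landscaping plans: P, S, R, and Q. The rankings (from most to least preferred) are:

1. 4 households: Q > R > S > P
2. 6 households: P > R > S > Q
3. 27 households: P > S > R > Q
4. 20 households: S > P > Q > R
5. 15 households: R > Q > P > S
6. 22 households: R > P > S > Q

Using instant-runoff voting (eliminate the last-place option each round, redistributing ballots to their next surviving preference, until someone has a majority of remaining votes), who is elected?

P

Round 1: P 33, S 20, R 37, Q 4. Eliminate Q.
Round 2: P 33, S 20, R 41. Eliminate S.
Round 3: P 53, R 41. P has a majority.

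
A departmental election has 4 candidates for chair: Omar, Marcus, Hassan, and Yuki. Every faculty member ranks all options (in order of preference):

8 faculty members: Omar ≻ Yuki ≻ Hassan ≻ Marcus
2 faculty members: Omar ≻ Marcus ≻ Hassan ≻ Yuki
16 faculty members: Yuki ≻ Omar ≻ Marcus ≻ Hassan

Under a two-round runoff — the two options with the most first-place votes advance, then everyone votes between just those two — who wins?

Yuki

Round 1 first-place votes: Omar 10, Marcus 0, Hassan 0, Yuki 16.
Yuki and Omar advance.
Runoff: Yuki is preferred to Omar by 16 voters; Omar by 10.
Yuki wins the runoff.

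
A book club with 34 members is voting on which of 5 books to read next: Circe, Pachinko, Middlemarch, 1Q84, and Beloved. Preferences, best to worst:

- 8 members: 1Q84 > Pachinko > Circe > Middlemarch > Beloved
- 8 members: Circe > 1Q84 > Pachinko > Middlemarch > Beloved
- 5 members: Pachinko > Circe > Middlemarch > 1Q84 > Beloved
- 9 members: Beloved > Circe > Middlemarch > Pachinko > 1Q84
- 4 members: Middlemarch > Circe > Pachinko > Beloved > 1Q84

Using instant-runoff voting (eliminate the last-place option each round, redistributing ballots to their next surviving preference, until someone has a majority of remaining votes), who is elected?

Round 1: Circe 8, Pachinko 5, Middlemarch 4, 1Q84 8, Beloved 9. Eliminate Middlemarch.
Round 2: Circe 12, Pachinko 5, 1Q84 8, Beloved 9. Eliminate Pachinko.
Round 3: Circe 17, 1Q84 8, Beloved 9. Eliminate 1Q84.
Round 4: Circe 25, Beloved 9. Circe has a majority.

Circe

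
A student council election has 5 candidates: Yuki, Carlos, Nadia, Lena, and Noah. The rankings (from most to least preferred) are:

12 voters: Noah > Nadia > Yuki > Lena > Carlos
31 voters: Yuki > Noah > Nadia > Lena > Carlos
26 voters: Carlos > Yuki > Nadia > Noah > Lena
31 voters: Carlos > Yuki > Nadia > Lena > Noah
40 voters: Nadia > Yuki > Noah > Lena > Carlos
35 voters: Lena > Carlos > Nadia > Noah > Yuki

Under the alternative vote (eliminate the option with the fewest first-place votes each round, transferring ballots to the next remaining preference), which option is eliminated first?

Noah

Round 1: Yuki 31, Carlos 57, Nadia 40, Lena 35, Noah 12. Eliminate Noah.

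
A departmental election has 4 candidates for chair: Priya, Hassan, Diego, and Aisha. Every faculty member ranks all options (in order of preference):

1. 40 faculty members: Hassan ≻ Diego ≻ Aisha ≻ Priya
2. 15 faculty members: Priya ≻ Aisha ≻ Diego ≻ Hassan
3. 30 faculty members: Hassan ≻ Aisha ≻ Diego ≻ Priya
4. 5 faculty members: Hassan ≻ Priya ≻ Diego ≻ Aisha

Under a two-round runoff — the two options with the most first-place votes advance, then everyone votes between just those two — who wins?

Round 1 first-place votes: Priya 15, Hassan 75, Diego 0, Aisha 0.
Hassan and Priya advance.
Runoff: Hassan is preferred to Priya by 75 voters; Priya by 15.
Hassan wins the runoff.

Hassan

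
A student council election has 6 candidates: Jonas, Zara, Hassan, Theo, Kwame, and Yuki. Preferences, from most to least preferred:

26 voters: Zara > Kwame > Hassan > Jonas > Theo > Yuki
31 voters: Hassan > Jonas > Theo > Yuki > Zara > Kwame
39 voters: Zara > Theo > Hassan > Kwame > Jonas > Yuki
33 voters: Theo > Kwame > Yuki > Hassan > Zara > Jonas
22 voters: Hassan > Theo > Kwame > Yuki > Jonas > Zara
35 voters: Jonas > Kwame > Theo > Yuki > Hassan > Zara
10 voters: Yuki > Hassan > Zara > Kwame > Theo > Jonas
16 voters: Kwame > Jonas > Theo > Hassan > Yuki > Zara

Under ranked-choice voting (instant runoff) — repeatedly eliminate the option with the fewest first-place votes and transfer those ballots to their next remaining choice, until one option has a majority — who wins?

Hassan

Round 1: Jonas 35, Zara 65, Hassan 53, Theo 33, Kwame 16, Yuki 10. Eliminate Yuki.
Round 2: Jonas 35, Zara 65, Hassan 63, Theo 33, Kwame 16. Eliminate Kwame.
Round 3: Jonas 51, Zara 65, Hassan 63, Theo 33. Eliminate Theo.
Round 4: Jonas 51, Zara 65, Hassan 96. Eliminate Jonas.
Round 5: Zara 65, Hassan 147. Hassan has a majority.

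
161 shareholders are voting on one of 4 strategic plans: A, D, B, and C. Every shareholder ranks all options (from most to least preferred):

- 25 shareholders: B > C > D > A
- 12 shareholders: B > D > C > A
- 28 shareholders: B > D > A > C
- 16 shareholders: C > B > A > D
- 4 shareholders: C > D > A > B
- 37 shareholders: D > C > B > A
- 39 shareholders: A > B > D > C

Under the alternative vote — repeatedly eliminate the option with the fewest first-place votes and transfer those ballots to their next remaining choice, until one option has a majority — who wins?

B

Round 1: A 39, D 37, B 65, C 20. Eliminate C.
Round 2: A 39, D 41, B 81. B has a majority.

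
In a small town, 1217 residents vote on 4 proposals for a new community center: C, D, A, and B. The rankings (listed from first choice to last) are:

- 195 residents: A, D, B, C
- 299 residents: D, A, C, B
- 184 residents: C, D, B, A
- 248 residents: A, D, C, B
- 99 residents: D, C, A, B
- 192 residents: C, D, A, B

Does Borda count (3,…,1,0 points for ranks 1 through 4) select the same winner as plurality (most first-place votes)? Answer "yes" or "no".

Borda — scores: C 1873, D 2832, A 2218, B 379. Winner: D.
Plurality — first-place votes: C 376, D 398, A 443, B 0. Winner: A.
The two methods disagree.

no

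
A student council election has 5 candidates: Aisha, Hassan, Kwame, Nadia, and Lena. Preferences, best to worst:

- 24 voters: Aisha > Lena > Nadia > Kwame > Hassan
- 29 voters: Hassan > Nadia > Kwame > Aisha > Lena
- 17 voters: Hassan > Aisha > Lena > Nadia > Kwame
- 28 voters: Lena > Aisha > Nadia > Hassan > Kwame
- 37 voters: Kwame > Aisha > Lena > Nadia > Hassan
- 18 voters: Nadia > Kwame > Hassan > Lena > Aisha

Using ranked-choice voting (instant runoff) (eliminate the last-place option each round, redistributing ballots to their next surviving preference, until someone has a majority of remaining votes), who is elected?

Kwame

Round 1: Aisha 24, Hassan 46, Kwame 37, Nadia 18, Lena 28. Eliminate Nadia.
Round 2: Aisha 24, Hassan 46, Kwame 55, Lena 28. Eliminate Aisha.
Round 3: Hassan 46, Kwame 55, Lena 52. Eliminate Hassan.
Round 4: Kwame 84, Lena 69. Kwame has a majority.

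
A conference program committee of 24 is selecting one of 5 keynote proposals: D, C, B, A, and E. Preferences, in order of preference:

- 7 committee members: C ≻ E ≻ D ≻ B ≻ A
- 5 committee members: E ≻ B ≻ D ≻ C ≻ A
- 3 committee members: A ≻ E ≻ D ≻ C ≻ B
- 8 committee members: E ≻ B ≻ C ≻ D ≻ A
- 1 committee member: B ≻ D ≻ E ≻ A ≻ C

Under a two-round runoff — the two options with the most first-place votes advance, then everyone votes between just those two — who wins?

E

Round 1 first-place votes: D 0, C 7, B 1, A 3, E 13.
E and C advance.
Runoff: E is preferred to C by 17 voters; C by 7.
E wins the runoff.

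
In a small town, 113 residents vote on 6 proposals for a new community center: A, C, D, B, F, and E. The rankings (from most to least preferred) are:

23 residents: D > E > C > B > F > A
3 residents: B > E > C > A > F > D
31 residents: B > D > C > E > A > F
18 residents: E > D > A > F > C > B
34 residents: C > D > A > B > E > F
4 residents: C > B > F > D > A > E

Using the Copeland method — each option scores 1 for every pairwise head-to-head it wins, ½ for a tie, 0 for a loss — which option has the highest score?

A: beats F; loses to C, D, B, and E → score 1.
C: beats A, B, F, and E; loses to D → score 4.
D: beats A, C, B, F, and E → score 5.
B: beats A, F, and E; loses to C and D → score 3.
F: loses to A, C, D, B, and E → score 0.
E: beats A and F; loses to C, D, and B → score 2.
D has the best pairwise record.

D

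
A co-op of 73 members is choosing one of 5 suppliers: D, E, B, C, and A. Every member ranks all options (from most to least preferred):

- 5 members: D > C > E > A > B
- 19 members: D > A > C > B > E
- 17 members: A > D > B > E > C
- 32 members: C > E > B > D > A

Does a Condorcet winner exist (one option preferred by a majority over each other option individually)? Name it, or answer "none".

D

D vs E: 41–32 for D.
D vs B: 41–32 for D.
D vs C: 41–32 for D.
D vs A: 56–17 for D.
D beats every other option head-to-head.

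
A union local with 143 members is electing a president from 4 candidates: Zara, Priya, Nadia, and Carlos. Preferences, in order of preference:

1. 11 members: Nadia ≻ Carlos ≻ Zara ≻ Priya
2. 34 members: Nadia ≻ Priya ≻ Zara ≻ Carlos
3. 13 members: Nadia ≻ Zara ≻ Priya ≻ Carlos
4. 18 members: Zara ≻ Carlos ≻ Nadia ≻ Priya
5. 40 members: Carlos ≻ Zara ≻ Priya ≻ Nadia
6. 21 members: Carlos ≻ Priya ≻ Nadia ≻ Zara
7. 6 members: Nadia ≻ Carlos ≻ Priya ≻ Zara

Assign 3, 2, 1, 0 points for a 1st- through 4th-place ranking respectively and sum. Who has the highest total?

Zara: 11·1 + 34·1 + 13·2 + 18·3 + 40·2 + 21·0 + 6·0 = 205
Priya: 11·0 + 34·2 + 13·1 + 18·0 + 40·1 + 21·2 + 6·1 = 169
Nadia: 11·3 + 34·3 + 13·3 + 18·1 + 40·0 + 21·1 + 6·3 = 231
Carlos: 11·2 + 34·0 + 13·0 + 18·2 + 40·3 + 21·3 + 6·2 = 253
Carlos has the highest Borda score (253).

Carlos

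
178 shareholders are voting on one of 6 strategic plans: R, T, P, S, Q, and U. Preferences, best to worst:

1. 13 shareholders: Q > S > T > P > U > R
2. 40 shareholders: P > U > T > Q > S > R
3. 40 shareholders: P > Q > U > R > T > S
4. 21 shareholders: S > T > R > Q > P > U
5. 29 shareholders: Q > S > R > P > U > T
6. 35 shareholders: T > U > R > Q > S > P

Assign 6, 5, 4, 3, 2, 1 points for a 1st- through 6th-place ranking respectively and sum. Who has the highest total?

Q

R: 13·1 + 40·1 + 40·3 + 21·4 + 29·4 + 35·4 = 513
T: 13·4 + 40·4 + 40·2 + 21·5 + 29·1 + 35·6 = 636
P: 13·3 + 40·6 + 40·6 + 21·2 + 29·3 + 35·1 = 683
S: 13·5 + 40·2 + 40·1 + 21·6 + 29·5 + 35·2 = 526
Q: 13·6 + 40·3 + 40·5 + 21·3 + 29·6 + 35·3 = 740
U: 13·2 + 40·5 + 40·4 + 21·1 + 29·2 + 35·5 = 640
Q has the highest Borda score (740).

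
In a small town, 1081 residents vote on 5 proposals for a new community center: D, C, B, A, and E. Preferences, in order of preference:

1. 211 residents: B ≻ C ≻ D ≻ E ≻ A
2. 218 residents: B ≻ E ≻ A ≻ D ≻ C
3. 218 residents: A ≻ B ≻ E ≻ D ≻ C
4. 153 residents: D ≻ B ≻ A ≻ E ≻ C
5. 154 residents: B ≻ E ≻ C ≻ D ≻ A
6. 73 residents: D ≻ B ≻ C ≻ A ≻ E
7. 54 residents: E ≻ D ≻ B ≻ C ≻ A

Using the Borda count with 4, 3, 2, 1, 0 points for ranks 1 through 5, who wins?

B

D: 211·2 + 218·1 + 218·1 + 153·4 + 154·1 + 73·4 + 54·3 = 2078
C: 211·3 + 218·0 + 218·0 + 153·0 + 154·2 + 73·2 + 54·1 = 1141
B: 211·4 + 218·4 + 218·3 + 153·3 + 154·4 + 73·3 + 54·2 = 3772
A: 211·0 + 218·2 + 218·4 + 153·2 + 154·0 + 73·1 + 54·0 = 1687
E: 211·1 + 218·3 + 218·2 + 153·1 + 154·3 + 73·0 + 54·4 = 2132
B has the highest Borda score (3772).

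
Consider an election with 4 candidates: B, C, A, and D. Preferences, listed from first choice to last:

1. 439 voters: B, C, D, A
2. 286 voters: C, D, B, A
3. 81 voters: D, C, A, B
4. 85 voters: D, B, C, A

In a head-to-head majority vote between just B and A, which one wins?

B

Voters preferring B to A: 810; preferring A to B: 81.
B wins the head-to-head.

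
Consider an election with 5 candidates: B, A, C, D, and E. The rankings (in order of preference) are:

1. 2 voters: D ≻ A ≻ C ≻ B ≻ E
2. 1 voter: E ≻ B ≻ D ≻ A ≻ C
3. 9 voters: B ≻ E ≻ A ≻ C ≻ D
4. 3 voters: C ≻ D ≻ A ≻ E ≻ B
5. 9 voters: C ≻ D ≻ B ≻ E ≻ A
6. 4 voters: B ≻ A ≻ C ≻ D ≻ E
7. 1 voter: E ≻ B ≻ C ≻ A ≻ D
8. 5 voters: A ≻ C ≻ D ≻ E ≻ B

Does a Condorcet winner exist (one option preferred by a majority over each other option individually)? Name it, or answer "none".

Checking pairwise contests:
C beats B 19–15.
B beats A 24–10.
A beats C 21–13.
A beats D 19–15.
B beats E 24–10.
Every option loses at least one head-to-head, so there is no Condorcet winner.

none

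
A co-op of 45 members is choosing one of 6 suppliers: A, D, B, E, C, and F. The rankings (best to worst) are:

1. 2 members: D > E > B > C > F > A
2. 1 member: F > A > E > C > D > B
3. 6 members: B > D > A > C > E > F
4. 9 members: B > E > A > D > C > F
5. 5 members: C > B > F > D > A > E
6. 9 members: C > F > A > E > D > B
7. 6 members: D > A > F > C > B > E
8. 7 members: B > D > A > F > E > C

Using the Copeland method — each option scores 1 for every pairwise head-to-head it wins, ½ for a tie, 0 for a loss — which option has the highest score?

A: beats E, C, and F; loses to D and B → score 3.
D: beats A, E, C, and F; loses to B → score 4.
B: beats A, D, E, C, and F → score 5.
E: loses to A, D, B, C, and F → score 0.
C: beats E and F; loses to A, D, and B → score 2.
F: beats E; loses to A, D, B, and C → score 1.
B has the best pairwise record.

B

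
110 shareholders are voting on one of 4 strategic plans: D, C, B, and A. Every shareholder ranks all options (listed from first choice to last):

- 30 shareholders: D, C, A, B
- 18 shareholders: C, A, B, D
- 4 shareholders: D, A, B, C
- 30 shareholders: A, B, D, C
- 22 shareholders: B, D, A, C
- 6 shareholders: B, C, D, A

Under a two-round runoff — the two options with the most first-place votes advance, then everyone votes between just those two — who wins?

Round 1 first-place votes: D 34, C 18, B 28, A 30.
D and A advance.
Runoff: D is preferred to A by 62 voters; A by 48.
D wins the runoff.

D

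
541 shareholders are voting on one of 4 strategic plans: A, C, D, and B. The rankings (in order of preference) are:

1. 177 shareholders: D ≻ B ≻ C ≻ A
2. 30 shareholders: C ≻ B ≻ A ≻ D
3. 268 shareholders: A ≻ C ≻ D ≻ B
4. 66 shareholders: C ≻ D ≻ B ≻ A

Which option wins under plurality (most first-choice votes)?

First-place votes: A 268, C 96, D 177, B 0.
A has the most first-place votes.

A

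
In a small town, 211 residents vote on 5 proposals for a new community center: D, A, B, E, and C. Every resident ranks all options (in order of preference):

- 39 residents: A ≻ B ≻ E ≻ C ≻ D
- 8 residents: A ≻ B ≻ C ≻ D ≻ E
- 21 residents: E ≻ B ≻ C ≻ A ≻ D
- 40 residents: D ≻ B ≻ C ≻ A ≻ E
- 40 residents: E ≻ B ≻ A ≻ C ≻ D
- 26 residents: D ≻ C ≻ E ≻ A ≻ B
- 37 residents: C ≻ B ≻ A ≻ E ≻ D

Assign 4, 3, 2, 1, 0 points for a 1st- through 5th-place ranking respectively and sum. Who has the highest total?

B

D: 39·0 + 8·1 + 21·0 + 40·4 + 40·0 + 26·4 + 37·0 = 272
A: 39·4 + 8·4 + 21·1 + 40·1 + 40·2 + 26·1 + 37·2 = 429
B: 39·3 + 8·3 + 21·3 + 40·3 + 40·3 + 26·0 + 37·3 = 555
E: 39·2 + 8·0 + 21·4 + 40·0 + 40·4 + 26·2 + 37·1 = 411
C: 39·1 + 8·2 + 21·2 + 40·2 + 40·1 + 26·3 + 37·4 = 443
B has the highest Borda score (555).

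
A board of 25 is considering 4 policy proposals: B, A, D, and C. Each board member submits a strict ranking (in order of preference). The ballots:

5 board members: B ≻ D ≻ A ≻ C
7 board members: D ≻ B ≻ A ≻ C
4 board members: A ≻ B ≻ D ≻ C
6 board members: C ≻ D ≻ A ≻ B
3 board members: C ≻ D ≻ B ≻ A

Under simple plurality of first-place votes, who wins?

C

First-place votes: B 5, A 4, D 7, C 9.
C has the most first-place votes.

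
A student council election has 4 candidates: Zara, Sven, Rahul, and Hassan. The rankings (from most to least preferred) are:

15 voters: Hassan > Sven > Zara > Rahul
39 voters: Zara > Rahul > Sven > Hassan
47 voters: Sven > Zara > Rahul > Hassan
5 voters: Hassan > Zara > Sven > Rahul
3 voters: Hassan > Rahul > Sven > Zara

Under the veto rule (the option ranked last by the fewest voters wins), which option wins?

Sven

Last-place votes: Zara 3, Sven 0, Rahul 20, Hassan 86.
Sven is ranked last by the fewest voters, so Sven wins.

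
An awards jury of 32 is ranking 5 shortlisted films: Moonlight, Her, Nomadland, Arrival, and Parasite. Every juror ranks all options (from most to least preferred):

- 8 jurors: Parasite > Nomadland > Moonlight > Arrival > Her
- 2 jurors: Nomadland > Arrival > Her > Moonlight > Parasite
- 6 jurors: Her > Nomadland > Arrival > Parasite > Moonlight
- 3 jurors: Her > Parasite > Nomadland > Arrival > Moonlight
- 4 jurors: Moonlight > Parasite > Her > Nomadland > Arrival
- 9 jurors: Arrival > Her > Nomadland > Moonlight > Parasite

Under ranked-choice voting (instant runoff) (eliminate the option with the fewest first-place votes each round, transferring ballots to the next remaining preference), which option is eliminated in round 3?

Round 1: Moonlight 4, Her 9, Nomadland 2, Arrival 9, Parasite 8. Eliminate Nomadland.
Round 2: Moonlight 4, Her 9, Arrival 11, Parasite 8. Eliminate Moonlight.
Round 3: Her 9, Arrival 11, Parasite 12. Eliminate Her.

Her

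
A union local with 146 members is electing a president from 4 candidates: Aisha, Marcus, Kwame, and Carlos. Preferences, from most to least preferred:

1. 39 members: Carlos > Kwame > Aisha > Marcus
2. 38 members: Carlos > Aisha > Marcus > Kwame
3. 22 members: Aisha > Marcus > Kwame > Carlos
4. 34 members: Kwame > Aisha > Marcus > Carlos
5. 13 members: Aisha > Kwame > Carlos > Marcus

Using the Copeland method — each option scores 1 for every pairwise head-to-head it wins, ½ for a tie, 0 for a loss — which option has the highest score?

Aisha: beats Marcus; ties Kwame; loses to Carlos → score 1.5.
Marcus: loses to Aisha, Kwame, and Carlos → score 0.
Kwame: beats Marcus; ties Aisha; loses to Carlos → score 1.5.
Carlos: beats Aisha, Marcus, and Kwame → score 3.
Carlos has the best pairwise record.

Carlos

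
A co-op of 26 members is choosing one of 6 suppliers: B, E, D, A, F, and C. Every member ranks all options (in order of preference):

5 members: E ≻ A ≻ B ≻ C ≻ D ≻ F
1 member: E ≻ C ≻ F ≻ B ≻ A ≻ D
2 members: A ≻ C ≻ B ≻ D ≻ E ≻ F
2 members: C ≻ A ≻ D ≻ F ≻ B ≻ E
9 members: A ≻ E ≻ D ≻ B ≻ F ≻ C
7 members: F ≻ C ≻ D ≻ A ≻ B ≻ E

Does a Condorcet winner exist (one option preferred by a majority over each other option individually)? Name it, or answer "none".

A

A vs B: 25–1 for A.
A vs E: 20–6 for A.
A vs D: 19–7 for A.
A vs F: 18–8 for A.
A vs C: 16–10 for A.
A beats every other option head-to-head.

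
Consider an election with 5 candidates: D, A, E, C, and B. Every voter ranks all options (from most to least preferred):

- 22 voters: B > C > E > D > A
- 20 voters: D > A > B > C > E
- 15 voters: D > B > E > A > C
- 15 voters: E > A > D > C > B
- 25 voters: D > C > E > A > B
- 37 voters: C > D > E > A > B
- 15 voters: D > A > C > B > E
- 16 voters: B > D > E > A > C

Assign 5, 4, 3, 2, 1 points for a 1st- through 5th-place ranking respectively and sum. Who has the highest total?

D: 22·2 + 20·5 + 15·5 + 15·3 + 25·5 + 37·4 + 15·5 + 16·4 = 676
A: 22·1 + 20·4 + 15·2 + 15·4 + 25·2 + 37·2 + 15·4 + 16·2 = 408
E: 22·3 + 20·1 + 15·3 + 15·5 + 25·3 + 37·3 + 15·1 + 16·3 = 455
C: 22·4 + 20·2 + 15·1 + 15·2 + 25·4 + 37·5 + 15·3 + 16·1 = 519
B: 22·5 + 20·3 + 15·4 + 15·1 + 25·1 + 37·1 + 15·2 + 16·5 = 417
D has the highest Borda score (676).

D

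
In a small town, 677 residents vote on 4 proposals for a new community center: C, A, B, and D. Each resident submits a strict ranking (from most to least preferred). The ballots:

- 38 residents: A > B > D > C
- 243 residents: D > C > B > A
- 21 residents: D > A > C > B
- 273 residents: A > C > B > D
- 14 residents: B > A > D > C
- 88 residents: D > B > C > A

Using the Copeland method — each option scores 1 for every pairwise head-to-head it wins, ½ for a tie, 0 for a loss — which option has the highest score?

C: beats B; loses to A and D → score 1.
A: beats C; loses to B and D → score 1.
B: beats A; loses to C and D → score 1.
D: beats C, A, and B → score 3.
D has the best pairwise record.

D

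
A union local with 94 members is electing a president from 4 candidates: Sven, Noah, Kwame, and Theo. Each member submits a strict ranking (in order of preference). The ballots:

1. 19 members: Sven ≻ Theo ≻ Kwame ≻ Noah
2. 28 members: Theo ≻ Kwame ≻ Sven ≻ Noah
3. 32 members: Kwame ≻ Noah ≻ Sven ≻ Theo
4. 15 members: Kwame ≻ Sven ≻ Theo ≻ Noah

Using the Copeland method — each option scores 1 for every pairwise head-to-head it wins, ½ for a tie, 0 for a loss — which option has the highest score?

Sven: beats Noah and Theo; loses to Kwame → score 2.
Noah: loses to Sven, Kwame, and Theo → score 0.
Kwame: beats Sven and Noah; ties Theo → score 2.5.
Theo: beats Noah; ties Kwame; loses to Sven → score 1.5.
Kwame has the best pairwise record.

Kwame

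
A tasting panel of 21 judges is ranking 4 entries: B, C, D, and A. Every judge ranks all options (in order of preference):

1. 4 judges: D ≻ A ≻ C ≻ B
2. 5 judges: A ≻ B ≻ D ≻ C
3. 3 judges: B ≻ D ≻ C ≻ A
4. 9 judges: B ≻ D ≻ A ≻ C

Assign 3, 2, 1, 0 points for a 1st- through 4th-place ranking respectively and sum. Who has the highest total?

B

B: 4·0 + 5·2 + 3·3 + 9·3 = 46
C: 4·1 + 5·0 + 3·1 + 9·0 = 7
D: 4·3 + 5·1 + 3·2 + 9·2 = 41
A: 4·2 + 5·3 + 3·0 + 9·1 = 32
B has the highest Borda score (46).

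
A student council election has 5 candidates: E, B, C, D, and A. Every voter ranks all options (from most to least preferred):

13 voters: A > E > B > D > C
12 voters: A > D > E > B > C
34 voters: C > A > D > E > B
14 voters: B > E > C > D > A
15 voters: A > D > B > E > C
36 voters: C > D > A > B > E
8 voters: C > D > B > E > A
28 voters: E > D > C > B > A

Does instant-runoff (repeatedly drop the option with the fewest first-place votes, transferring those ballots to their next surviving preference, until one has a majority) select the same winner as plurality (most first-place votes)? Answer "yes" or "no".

Instant-runoff — R1 E 28, B 14, C 78, D 0, A 40 (D out); R2 E 28, B 14, C 78, A 40 (B out); R3 E 42, C 78, A 40 (A out); R4 E 82, C 78 (E winner). Winner: E.
Plurality — first-place votes: E 28, B 14, C 78, D 0, A 40. Winner: C.
The two methods disagree.

no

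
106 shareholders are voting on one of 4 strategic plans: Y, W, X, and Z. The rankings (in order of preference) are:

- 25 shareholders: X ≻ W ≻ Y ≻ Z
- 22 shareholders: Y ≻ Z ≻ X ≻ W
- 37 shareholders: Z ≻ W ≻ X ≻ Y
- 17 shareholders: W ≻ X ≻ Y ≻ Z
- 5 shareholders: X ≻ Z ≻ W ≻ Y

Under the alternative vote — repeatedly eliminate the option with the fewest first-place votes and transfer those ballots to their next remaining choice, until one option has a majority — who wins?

Round 1: Y 22, W 17, X 30, Z 37. Eliminate W.
Round 2: Y 22, X 47, Z 37. Eliminate Y.
Round 3: X 47, Z 59. Z has a majority.

Z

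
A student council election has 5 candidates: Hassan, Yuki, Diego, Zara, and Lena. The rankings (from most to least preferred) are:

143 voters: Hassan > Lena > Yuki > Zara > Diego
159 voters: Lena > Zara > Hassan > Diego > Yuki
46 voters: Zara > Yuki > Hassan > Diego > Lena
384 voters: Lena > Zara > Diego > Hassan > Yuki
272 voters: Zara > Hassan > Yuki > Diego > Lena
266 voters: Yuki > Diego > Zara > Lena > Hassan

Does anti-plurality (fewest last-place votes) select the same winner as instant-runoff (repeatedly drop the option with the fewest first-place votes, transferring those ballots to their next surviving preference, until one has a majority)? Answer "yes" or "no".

Anti-plurality — last-place votes: Hassan 266, Yuki 543, Diego 143, Zara 0, Lena 318. Winner: Zara.
Instant-runoff — R1 Hassan 143, Yuki 266, Diego 0, Zara 318, Lena 543 (Diego out); R2 Hassan 143, Yuki 266, Zara 318, Lena 543 (Hassan out); R3 Yuki 266, Zara 318, Lena 686 (Lena winner). Winner: Lena.
The two methods disagree.

no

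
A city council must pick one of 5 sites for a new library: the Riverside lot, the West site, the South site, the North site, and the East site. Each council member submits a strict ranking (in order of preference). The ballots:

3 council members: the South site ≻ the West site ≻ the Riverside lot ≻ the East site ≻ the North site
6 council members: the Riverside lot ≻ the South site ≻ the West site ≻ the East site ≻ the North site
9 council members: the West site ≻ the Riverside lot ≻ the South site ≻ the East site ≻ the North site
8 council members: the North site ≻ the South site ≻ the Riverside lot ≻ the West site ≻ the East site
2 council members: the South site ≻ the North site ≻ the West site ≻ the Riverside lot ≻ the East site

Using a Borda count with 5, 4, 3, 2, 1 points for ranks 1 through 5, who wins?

the South site

the Riverside lot: 3·3 + 6·5 + 9·4 + 8·3 + 2·2 = 103
the West site: 3·4 + 6·3 + 9·5 + 8·2 + 2·3 = 97
the South site: 3·5 + 6·4 + 9·3 + 8·4 + 2·5 = 108
the North site: 3·1 + 6·1 + 9·1 + 8·5 + 2·4 = 66
the East site: 3·2 + 6·2 + 9·2 + 8·1 + 2·1 = 46
the South site has the highest Borda score (108).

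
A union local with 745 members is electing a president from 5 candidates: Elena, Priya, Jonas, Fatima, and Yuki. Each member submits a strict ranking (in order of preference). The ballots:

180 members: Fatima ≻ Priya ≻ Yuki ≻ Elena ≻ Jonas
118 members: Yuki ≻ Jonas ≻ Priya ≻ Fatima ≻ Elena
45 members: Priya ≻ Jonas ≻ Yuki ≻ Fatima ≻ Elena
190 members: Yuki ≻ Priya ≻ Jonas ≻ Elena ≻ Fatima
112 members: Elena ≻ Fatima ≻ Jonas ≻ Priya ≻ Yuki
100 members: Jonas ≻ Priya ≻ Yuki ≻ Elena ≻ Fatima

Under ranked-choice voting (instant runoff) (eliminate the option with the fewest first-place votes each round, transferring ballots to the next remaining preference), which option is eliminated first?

Round 1: Elena 112, Priya 45, Jonas 100, Fatima 180, Yuki 308. Eliminate Priya.

Priya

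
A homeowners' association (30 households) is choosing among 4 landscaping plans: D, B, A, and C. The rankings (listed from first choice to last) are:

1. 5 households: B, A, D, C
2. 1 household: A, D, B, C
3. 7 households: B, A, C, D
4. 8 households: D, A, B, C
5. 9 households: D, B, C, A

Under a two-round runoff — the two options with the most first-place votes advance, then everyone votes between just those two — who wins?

Round 1 first-place votes: D 17, B 12, A 1, C 0.
D and B advance.
Runoff: D is preferred to B by 18 voters; B by 12.
D wins the runoff.

D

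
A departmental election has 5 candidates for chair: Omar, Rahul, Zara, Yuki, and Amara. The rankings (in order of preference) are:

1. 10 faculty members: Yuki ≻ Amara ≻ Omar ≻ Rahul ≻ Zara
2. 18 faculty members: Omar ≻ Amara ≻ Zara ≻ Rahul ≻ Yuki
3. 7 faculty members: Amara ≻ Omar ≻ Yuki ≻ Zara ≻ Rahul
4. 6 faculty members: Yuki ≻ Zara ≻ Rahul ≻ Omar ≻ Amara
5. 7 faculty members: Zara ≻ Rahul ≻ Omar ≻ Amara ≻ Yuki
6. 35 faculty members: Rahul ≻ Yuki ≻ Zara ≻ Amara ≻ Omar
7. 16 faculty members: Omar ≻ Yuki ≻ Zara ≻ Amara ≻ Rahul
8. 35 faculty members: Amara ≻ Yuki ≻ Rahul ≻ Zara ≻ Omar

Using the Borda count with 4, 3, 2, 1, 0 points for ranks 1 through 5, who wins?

Yuki

Omar: 10·2 + 18·4 + 7·3 + 6·1 + 7·2 + 35·0 + 16·4 + 35·0 = 197
Rahul: 10·1 + 18·1 + 7·0 + 6·2 + 7·3 + 35·4 + 16·0 + 35·2 = 271
Zara: 10·0 + 18·2 + 7·1 + 6·3 + 7·4 + 35·2 + 16·2 + 35·1 = 226
Yuki: 10·4 + 18·0 + 7·2 + 6·4 + 7·0 + 35·3 + 16·3 + 35·3 = 336
Amara: 10·3 + 18·3 + 7·4 + 6·0 + 7·1 + 35·1 + 16·1 + 35·4 = 310
Yuki has the highest Borda score (336).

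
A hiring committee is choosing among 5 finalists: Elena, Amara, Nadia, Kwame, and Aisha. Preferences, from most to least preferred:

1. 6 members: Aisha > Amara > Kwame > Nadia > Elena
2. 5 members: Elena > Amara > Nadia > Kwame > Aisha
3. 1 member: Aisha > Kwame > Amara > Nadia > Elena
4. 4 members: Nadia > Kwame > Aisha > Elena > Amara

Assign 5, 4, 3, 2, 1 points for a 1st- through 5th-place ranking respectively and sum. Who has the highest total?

Aisha

Elena: 6·1 + 5·5 + 1·1 + 4·2 = 40
Amara: 6·4 + 5·4 + 1·3 + 4·1 = 51
Nadia: 6·2 + 5·3 + 1·2 + 4·5 = 49
Kwame: 6·3 + 5·2 + 1·4 + 4·4 = 48
Aisha: 6·5 + 5·1 + 1·5 + 4·3 = 52
Aisha has the highest Borda score (52).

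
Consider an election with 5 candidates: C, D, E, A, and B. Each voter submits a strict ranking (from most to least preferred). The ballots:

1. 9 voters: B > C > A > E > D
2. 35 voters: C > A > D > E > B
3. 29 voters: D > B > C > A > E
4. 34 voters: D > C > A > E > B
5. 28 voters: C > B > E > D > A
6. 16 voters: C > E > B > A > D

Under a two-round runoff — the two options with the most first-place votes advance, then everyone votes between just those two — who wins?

Round 1 first-place votes: C 79, D 63, E 0, A 0, B 9.
C and D advance.
Runoff: C is preferred to D by 88 voters; D by 63.
C wins the runoff.

C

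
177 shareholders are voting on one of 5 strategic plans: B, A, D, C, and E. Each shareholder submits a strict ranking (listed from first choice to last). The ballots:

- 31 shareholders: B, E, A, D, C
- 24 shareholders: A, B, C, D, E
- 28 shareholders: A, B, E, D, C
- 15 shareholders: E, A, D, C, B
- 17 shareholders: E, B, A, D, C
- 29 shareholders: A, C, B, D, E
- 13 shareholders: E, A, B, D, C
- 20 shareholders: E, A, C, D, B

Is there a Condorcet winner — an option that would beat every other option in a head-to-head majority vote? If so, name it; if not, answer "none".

Checking pairwise contests:
A beats B 129–48.
E beats A 96–81.
B beats D 142–35.
B beats C 113–64.
B beats E 112–65.
Every option loses at least one head-to-head, so there is no Condorcet winner.

none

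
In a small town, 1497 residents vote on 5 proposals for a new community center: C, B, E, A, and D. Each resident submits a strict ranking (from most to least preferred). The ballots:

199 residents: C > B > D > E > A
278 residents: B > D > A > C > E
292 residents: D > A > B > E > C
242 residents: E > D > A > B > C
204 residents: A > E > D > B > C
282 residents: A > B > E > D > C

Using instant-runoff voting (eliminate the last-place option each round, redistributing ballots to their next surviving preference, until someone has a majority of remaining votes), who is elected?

D

Round 1: C 199, B 278, E 242, A 486, D 292. Eliminate C.
Round 2: B 477, E 242, A 486, D 292. Eliminate E.
Round 3: B 477, A 486, D 534. Eliminate B.
Round 4: A 486, D 1011. D has a majority.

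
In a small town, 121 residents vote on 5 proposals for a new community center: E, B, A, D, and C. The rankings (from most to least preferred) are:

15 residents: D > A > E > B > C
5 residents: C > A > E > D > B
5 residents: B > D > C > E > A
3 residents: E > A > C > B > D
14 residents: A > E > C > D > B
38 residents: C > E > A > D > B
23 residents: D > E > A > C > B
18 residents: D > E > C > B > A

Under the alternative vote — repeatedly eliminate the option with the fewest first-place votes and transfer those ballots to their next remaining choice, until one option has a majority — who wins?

Round 1: E 3, B 5, A 14, D 56, C 43. Eliminate E.
Round 2: B 5, A 17, D 56, C 43. Eliminate B.
Round 3: A 17, D 61, C 43. D has a majority.

D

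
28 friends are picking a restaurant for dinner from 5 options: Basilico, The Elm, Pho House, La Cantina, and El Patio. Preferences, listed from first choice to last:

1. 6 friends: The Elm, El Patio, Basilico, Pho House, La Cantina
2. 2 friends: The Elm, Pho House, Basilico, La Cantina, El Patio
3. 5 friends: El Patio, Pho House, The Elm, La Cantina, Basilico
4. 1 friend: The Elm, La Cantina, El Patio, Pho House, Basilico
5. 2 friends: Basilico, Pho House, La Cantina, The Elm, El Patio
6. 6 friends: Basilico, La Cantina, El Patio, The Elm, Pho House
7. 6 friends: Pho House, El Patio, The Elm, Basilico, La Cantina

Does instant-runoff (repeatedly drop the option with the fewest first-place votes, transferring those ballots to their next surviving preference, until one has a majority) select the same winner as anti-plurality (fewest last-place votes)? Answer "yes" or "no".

yes

Instant-runoff — R1 Basilico 8, The Elm 9, Pho House 6, La Cantina 0, El Patio 5 (La Cantina out); R2 Basilico 8, The Elm 9, Pho House 6, El Patio 5 (El Patio out); R3 Basilico 8, The Elm 9, Pho House 11 (Basilico out); R4 The Elm 15, Pho House 13 (The Elm winner). Winner: The Elm.
Anti-plurality — last-place votes: Basilico 6, The Elm 0, Pho House 6, La Cantina 12, El Patio 4. Winner: The Elm.
The two methods agree.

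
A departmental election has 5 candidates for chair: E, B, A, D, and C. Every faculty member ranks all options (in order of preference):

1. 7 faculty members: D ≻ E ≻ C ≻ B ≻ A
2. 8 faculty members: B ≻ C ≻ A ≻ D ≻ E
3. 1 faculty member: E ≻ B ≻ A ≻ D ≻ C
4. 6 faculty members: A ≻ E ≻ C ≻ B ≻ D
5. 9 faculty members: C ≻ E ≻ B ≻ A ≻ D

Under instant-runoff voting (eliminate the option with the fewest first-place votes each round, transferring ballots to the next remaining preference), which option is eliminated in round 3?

D

Round 1: E 1, B 8, A 6, D 7, C 9. Eliminate E.
Round 2: B 9, A 6, D 7, C 9. Eliminate A.
Round 3: B 9, D 7, C 15. Eliminate D.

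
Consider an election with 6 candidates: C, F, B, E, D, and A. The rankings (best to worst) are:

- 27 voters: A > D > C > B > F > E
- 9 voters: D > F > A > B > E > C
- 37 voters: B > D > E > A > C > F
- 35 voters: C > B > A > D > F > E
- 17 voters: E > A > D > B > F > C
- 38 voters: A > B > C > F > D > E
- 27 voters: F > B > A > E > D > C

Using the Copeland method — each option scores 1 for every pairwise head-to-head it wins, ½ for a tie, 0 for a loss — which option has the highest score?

B

C: beats F and E; loses to B, D, and A → score 2.
F: beats E; loses to C, B, D, and A → score 1.
B: beats C, F, E, D, and A → score 5.
E: loses to C, F, B, D, and A → score 0.
D: beats C, F, and E; loses to B and A → score 3.
A: beats C, F, E, and D; loses to B → score 4.
B has the best pairwise record.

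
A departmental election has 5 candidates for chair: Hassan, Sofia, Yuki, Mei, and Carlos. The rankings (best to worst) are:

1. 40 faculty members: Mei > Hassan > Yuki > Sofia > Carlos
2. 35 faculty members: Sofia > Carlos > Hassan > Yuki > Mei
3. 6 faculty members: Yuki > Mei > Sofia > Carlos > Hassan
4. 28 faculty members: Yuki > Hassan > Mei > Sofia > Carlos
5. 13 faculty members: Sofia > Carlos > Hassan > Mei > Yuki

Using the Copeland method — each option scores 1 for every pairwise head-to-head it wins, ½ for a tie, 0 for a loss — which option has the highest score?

Hassan

Hassan: beats Sofia, Yuki, Mei, and Carlos → score 4.
Sofia: beats Carlos; loses to Hassan, Yuki, and Mei → score 1.
Yuki: beats Sofia, Mei, and Carlos; loses to Hassan → score 3.
Mei: beats Sofia and Carlos; loses to Hassan and Yuki → score 2.
Carlos: loses to Hassan, Sofia, Yuki, and Mei → score 0.
Hassan has the best pairwise record.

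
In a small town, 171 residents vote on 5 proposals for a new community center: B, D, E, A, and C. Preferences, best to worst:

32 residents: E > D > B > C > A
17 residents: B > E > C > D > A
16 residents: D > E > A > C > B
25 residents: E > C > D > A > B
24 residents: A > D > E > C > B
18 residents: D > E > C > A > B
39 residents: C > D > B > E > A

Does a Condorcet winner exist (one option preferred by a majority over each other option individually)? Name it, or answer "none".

D vs B: 154–17 for D.
D vs E: 97–74 for D.
D vs A: 147–24 for D.
D vs C: 90–81 for D.
D beats every other option head-to-head.

D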